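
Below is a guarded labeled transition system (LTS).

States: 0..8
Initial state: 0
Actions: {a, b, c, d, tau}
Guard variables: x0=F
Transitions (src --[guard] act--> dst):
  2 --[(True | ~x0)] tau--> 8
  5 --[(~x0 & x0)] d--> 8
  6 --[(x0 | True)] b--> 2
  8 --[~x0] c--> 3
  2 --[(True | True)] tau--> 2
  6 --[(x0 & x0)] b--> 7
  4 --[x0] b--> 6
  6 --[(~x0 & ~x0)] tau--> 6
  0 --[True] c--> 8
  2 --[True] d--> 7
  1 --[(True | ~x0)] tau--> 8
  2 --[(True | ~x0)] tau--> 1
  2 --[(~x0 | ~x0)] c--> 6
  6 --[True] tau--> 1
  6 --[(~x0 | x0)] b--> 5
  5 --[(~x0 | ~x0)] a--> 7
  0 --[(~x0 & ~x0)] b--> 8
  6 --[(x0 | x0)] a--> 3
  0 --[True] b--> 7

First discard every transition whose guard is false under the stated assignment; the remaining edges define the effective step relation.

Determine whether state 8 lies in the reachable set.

Answer: REACHABLE

Working:
Guard filter leaves 15 enabled edge(s).
Layer 0: {0}
Layer 1: {7,8}  cumulative {0,7,8}
Layer 2: {3}  cumulative {0,3,7,8}
R = {0,3,7,8}
Path to 8: c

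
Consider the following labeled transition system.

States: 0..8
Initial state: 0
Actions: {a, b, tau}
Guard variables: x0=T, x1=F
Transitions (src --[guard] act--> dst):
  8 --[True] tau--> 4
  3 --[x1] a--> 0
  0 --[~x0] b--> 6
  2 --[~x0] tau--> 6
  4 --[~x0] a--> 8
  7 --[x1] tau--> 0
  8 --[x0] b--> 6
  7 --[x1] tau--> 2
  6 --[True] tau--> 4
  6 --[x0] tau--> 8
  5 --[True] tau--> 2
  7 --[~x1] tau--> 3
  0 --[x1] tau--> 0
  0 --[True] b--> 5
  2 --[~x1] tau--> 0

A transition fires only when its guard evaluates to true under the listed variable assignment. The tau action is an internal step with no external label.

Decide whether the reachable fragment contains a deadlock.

R = {0,2,5}
  0: b→5  [deg 1]
  2: tau→0  [deg 1]
  5: tau→2  [deg 1]

Answer: DEADLOCK-FREE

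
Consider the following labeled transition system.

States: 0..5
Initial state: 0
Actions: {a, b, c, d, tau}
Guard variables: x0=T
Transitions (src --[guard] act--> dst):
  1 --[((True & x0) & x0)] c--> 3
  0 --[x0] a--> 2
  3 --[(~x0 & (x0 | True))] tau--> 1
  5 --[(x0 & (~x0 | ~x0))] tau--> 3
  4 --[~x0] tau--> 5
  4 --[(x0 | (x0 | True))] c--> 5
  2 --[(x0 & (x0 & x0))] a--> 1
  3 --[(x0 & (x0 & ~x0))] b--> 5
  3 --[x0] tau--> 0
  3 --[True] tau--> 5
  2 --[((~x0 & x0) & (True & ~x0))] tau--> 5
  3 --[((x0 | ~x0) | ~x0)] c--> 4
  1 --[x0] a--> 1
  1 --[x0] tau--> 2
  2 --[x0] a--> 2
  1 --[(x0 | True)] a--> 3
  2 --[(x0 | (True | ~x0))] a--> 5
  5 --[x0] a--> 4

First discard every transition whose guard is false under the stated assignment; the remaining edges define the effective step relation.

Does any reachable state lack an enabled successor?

Answer: DEADLOCK-FREE

Analysis:
Reachable = {0,1,2,3,4,5}
  0: a→2  [1 out]
  1: a→1  a→3  c→3  tau→2  [4 out]
  2: a→1  a→2  a→5  [3 out]
  3: c→4  tau→0  tau→5  [3 out]
  4: c→5  [1 out]
  5: a→4  [1 out]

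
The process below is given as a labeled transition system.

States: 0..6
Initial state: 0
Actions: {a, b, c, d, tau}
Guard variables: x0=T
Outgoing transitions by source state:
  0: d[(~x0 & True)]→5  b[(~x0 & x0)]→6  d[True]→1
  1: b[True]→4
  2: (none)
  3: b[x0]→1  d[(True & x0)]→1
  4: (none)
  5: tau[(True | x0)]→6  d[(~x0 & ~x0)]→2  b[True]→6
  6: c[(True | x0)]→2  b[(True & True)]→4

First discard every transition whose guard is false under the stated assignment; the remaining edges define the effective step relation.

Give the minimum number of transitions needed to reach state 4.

Answer: 2

Working:
BFS to 4:
  Layer 0: {0}
  Layer 1: {1}
  Layer 2: {4}
4 enters at depth 2; path d·b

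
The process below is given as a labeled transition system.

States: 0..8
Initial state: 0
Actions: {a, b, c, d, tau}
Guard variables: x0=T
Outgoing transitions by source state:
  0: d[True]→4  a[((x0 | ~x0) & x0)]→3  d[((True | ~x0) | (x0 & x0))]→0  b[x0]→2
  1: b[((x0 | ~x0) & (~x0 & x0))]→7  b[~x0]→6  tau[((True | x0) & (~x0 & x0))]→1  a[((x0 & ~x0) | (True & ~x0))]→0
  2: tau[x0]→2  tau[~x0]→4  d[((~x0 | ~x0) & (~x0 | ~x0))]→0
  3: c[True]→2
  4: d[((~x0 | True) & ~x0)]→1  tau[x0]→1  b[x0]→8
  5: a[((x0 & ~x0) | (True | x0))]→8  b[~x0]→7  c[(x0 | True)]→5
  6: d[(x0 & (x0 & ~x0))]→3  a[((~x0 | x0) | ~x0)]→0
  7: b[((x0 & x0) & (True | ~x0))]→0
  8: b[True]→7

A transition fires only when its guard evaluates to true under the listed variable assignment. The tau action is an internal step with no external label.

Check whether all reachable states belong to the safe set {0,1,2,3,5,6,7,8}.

Answer: INVARIANT VIOLATED at state 4

Trace:
Inv-set: {0,1,2,3,5,6,7,8}
R = {0,1,2,3,4,7,8}
  0: ok
  1: ok
  2: ok
  3: ok
  4: VIOLATES
  7: ok
  8: ok
reach 4 via d — violates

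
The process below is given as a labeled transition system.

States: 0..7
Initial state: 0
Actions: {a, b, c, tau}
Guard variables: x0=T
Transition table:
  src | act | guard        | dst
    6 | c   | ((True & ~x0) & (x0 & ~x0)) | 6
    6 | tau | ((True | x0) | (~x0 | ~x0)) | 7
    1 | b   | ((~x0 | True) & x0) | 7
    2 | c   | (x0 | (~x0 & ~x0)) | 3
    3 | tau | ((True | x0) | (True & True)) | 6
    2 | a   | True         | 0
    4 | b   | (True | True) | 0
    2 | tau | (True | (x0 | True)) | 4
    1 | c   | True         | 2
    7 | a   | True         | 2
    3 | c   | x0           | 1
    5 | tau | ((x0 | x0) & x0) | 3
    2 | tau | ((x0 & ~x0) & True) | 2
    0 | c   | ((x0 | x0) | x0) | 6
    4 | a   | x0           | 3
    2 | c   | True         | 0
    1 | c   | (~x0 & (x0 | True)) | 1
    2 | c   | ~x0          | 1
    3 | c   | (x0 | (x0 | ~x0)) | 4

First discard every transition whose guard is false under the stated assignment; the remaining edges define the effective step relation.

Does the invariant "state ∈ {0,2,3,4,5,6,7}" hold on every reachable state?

Safe = {0,2,3,4,5,6,7}
Reach set: {0,1,2,3,4,6,7}
  0: ok
  1: outside
  2: ok
  3: ok
  4: ok
  6: ok
  7: ok
witness against invariant: c·tau·a·c·c → 1

Answer: INVARIANT VIOLATED at state 1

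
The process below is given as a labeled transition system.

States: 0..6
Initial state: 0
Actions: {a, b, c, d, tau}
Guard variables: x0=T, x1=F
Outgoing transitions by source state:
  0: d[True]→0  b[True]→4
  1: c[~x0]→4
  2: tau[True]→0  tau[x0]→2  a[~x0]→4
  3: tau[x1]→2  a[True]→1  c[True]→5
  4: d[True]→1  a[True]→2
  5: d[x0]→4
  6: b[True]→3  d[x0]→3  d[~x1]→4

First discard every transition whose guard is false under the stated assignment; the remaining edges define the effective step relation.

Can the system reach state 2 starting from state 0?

Guard filter leaves 12 enabled edge(s).
Layer 0: {0}
Layer 1: {4}  cumulative {0,4}
Layer 2: {1,2}  cumulative {0,1,2,4}
Reach set: {0,1,2,4}
witness 2: b·a

Answer: REACHABLE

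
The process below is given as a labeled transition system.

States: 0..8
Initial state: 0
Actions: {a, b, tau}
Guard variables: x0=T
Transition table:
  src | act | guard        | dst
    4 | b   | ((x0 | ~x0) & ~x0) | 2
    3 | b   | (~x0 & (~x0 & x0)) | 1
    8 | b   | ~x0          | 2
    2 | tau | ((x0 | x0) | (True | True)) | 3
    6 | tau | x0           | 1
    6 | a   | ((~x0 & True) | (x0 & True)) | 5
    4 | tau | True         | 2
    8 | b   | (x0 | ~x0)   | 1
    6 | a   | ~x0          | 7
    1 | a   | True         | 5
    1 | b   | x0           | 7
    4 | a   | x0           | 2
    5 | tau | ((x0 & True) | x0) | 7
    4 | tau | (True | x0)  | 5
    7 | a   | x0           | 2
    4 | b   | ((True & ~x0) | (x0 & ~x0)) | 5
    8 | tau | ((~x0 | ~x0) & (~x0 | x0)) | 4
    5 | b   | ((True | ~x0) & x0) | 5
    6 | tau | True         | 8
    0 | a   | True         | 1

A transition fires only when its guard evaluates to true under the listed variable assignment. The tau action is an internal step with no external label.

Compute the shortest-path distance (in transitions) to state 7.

Answer: 2

Working:
BFS to 7:
  L0 = {0}
  L1 = {1}
  L2 = {5,7}
first hit 7 at d=2 via a·b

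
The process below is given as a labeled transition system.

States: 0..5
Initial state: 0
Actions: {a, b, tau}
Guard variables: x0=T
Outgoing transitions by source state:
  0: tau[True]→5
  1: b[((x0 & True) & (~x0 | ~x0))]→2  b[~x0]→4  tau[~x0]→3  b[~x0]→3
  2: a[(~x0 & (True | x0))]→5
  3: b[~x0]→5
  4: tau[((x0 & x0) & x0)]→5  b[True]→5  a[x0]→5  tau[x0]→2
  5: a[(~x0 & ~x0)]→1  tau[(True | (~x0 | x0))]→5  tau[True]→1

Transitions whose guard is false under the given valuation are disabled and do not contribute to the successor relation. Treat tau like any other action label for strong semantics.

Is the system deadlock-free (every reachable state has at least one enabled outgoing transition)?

Answer: DEADLOCK at state 1

Analysis:
Reachable = {0,1,5}
  0: tau→5  [deg 1]
  1: ∅  [deadlock]
  5: tau→1  tau→5  [deg 2]
Path to 1: tau·tau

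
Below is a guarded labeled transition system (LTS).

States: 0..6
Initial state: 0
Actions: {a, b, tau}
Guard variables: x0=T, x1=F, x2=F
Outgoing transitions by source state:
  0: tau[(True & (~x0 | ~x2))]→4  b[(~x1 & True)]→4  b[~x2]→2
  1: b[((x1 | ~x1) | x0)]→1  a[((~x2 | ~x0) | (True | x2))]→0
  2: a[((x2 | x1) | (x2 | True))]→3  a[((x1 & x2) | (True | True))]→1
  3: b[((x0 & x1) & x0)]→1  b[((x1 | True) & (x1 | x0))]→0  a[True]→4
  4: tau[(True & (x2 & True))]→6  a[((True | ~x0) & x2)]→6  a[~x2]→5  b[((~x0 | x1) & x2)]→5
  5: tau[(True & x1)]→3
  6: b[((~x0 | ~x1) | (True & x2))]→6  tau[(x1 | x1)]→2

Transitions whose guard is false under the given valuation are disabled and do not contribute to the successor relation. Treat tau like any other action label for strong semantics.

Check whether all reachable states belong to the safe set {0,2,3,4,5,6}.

Safe = {0,2,3,4,5,6}
Reachable = {0,1,2,3,4,5}
  0: safe
  1: VIOLATES
  2: safe
  3: safe
  4: safe
  5: safe
witness against invariant: b·a → 1

Answer: INVARIANT VIOLATED at state 1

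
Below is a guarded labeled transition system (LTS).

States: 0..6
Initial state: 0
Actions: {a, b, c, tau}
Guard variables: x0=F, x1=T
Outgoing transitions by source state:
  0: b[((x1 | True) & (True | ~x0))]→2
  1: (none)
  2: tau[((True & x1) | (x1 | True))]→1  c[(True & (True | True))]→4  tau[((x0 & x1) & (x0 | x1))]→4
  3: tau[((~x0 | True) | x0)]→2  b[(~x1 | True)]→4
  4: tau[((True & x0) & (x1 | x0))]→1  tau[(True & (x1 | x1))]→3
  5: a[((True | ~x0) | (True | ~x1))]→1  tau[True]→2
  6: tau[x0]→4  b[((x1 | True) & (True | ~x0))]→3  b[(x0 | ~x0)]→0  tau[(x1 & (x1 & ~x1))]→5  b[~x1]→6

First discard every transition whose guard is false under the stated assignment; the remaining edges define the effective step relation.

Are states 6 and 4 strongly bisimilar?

Answer: NOT BISIMILAR

Analysis:
Compute ~ classes (split until stable):
  π0 = {{0,1,2,3,4,5,6}}
  π1 = {{0,6},{1},{2},{3},{4},{5}}
  π2 = {{0},{1},{2},{3},{4},{5},{6}}
stable after 3 split(s): 7 block(s)
[6]={6}  [4]={4}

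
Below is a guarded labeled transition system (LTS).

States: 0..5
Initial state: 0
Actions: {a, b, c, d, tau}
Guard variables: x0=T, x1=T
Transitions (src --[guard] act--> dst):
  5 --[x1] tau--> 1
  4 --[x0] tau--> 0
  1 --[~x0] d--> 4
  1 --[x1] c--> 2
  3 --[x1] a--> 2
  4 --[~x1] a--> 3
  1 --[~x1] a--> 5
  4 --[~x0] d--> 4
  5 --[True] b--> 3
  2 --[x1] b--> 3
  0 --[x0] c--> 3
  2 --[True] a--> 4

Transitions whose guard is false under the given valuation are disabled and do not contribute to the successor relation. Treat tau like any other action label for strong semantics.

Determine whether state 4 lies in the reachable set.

Answer: REACHABLE

Working:
8 transition(s) survive guard evaluation.
depth 0: {0}
depth 1: {3}  cumulative {0,3}
depth 2: {2}  cumulative {0,2,3}
depth 3: {4}  cumulative {0,2,3,4}
R = {0,2,3,4}
trace reaching 4: c·a·a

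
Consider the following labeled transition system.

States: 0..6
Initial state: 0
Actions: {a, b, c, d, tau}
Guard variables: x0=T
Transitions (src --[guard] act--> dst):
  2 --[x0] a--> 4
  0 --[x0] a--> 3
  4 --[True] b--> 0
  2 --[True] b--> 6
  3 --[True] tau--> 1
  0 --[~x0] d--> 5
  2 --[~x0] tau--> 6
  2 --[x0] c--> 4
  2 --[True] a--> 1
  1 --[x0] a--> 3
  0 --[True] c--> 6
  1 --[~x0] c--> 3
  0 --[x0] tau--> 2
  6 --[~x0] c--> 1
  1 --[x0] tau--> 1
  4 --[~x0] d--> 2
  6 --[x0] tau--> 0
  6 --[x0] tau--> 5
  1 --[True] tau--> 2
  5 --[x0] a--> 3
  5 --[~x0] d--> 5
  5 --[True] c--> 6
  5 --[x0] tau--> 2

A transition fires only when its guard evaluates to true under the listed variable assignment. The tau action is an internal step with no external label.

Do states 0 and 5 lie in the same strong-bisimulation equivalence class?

Answer: BISIMILAR

Working:
Refine partition for ~:
  round 0: {{0,1,2,3,4,5,6}}
  round 1: {{0,5},{1},{2},{3,6},{4}}
  round 2: {{0,5},{1},{2},{3},{4},{6}}
Fixed point at round 3; 6 class(es).
0∈{0,5}, 5∈{0,5}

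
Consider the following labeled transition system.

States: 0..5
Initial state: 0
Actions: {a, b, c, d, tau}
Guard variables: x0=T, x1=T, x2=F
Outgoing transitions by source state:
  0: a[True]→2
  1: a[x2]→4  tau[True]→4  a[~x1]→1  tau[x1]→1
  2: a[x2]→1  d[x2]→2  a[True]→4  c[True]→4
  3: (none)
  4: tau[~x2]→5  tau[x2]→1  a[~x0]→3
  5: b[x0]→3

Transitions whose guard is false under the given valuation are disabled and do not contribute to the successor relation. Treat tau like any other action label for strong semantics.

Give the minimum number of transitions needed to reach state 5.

Answer: 3

Trace:
BFS to 5:
  Layer 0: {0}
  Layer 1: {2}
  Layer 2: {4}
  Layer 3: {5}
5 enters at depth 3; path a·a·tau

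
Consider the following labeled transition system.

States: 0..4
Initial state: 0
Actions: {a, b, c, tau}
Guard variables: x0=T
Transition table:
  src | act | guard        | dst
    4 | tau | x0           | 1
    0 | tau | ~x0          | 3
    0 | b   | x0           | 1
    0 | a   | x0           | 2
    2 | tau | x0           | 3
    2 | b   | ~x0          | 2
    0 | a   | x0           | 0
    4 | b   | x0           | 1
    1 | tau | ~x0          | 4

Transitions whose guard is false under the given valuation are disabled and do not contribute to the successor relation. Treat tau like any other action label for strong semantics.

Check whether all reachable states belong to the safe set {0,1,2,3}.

Allowed set {0,1,2,3}
R = {0,1,2,3}
  0: safe
  1: safe
  2: safe
  3: safe

Answer: INVARIANT HOLDS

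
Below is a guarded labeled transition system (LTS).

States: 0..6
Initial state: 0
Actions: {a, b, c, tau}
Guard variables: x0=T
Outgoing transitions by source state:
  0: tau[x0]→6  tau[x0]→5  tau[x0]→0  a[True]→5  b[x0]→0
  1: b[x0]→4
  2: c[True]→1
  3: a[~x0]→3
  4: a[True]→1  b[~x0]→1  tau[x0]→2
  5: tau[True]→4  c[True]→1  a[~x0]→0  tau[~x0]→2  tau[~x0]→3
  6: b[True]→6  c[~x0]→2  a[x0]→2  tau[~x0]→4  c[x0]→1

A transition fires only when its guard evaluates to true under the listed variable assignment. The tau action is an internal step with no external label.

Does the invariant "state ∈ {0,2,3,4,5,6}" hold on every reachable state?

Answer: INVARIANT VIOLATED at state 1

Working:
Inv-set: {0,2,3,4,5,6}
Reachable = {0,1,2,4,5,6}
  0: ✓
  1: VIOLATES
  2: ✓
  4: ✓
  5: ✓
  6: ✓
reach 1 via tau·c — violates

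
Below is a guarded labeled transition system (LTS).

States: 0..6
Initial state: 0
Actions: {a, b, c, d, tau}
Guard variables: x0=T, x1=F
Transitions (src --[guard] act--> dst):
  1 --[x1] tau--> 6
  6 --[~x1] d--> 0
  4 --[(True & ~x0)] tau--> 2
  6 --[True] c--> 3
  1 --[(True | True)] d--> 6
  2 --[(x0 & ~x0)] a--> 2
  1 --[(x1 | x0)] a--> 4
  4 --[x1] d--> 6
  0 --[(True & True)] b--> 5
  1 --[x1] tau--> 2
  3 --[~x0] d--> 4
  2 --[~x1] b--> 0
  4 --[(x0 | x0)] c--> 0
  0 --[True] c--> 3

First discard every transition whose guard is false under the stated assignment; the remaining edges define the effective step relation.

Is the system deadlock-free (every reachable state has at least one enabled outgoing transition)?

Reachable = {0,3,5}
  0: b→5  c→3  [2 out]
  3: ∅  [no exit]
  5: ∅  [no exit]
trace reaching 3: c

Answer: DEADLOCK at state 3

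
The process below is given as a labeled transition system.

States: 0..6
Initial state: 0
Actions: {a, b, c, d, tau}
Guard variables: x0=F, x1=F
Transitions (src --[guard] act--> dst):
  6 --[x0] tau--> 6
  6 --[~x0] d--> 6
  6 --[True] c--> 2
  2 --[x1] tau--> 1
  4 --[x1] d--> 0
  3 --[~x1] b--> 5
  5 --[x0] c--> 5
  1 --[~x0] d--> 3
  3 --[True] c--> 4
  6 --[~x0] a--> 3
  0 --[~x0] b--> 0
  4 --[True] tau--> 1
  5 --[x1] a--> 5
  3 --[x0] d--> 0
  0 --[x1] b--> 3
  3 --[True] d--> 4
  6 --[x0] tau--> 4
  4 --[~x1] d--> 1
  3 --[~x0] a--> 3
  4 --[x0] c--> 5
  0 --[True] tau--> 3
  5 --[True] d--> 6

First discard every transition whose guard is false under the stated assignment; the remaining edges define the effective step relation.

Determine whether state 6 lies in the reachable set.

13 transition(s) survive guard evaluation.
Layer 0: {0}
Layer 1: {3}  cumulative {0,3}
Layer 2: {4,5}  cumulative {0,3,4,5}
Layer 3: {1,6}  cumulative {0,1,3,4,5,6}
Layer 4: {2}  cumulative {0,1,2,3,4,5,6}
R = {0,1,2,3,4,5,6}
trace reaching 6: tau·b·d

Answer: REACHABLE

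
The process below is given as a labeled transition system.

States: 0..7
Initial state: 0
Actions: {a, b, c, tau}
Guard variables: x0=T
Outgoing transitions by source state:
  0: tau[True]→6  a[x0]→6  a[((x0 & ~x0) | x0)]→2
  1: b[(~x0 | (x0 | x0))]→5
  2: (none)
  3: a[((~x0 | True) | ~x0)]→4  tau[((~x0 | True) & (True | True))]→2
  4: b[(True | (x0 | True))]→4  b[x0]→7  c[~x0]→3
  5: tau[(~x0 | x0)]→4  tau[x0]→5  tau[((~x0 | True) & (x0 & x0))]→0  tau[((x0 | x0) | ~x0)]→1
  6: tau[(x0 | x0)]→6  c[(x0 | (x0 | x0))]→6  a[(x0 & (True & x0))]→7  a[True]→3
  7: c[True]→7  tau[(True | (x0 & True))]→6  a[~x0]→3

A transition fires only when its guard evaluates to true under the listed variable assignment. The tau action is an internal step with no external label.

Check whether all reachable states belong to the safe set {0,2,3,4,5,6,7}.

Answer: INVARIANT HOLDS

Trace:
Allowed set {0,2,3,4,5,6,7}
Reach set: {0,2,3,4,6,7}
  0: ✓
  2: ✓
  3: ✓
  4: ✓
  6: ✓
  7: ✓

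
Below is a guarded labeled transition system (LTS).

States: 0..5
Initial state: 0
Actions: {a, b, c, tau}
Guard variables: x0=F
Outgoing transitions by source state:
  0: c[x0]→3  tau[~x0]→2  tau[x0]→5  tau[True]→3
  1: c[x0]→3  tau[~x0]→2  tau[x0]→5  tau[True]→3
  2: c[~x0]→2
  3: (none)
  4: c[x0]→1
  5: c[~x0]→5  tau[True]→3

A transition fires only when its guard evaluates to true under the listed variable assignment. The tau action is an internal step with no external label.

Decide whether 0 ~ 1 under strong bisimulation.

Answer: BISIMILAR

Trace:
Bisimulation quotient by refinement:
  π0 = {{0,1,2,3,4,5}}
  π1 = {{0,1},{2},{3,4},{5}}
stable after 2 split(s): 4 block(s)
class of 0: {0,1}; class of 1: {0,1}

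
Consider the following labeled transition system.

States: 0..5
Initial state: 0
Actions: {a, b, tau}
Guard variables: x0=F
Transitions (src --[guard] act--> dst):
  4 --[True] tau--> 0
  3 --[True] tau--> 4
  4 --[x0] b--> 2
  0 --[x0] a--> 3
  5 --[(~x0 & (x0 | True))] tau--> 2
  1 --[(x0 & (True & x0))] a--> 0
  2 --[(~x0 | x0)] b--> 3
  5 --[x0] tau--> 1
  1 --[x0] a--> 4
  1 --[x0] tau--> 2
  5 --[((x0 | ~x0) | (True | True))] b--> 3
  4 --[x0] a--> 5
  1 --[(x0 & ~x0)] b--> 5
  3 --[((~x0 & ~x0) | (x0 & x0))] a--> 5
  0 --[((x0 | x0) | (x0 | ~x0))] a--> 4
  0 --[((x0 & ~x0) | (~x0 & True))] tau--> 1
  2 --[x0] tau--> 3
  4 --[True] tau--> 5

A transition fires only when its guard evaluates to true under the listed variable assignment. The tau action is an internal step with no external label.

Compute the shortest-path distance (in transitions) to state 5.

Answer: 2

Working:
Layered search for 5:
  L0 = {0}
  L1 = {1,4}
  L2 = {5}
depth(5)=2, e.g. a·tau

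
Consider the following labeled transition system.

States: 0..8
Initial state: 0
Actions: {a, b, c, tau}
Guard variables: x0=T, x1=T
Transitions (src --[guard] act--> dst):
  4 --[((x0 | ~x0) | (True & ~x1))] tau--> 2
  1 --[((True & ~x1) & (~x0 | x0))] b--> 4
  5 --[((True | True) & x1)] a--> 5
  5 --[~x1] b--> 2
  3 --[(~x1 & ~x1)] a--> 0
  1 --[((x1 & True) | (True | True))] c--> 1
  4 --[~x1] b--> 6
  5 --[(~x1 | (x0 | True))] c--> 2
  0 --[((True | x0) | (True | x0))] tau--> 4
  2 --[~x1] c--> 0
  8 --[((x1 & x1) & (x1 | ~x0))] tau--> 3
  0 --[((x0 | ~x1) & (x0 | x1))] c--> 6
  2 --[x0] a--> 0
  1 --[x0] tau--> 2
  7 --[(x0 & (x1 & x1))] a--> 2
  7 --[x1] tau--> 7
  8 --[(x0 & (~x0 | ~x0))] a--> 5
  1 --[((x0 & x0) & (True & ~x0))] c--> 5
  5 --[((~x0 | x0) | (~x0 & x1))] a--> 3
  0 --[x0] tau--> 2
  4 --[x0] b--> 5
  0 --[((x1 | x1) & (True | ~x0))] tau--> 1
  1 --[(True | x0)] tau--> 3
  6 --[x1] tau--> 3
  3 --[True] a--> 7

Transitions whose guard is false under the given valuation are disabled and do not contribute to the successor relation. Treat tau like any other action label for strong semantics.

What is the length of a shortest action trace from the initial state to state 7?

Answer: 3

Working:
Layered search for 7:
  depth 0: {0}
  depth 1: {1,2,4,6}
  depth 2: {3,5}
  depth 3: {7}
first hit 7 at d=3 via c·tau·a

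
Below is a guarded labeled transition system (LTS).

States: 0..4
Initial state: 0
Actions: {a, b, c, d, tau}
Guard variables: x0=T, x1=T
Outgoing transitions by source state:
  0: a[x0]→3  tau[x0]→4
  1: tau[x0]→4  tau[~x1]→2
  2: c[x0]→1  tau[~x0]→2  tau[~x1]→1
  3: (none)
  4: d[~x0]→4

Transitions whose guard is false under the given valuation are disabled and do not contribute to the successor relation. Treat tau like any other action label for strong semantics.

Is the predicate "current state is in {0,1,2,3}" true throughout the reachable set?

Safe = {0,1,2,3}
R = {0,3,4}
  0: safe
  3: safe
  4: VIOLATES
witness against invariant: tau → 4

Answer: INVARIANT VIOLATED at state 4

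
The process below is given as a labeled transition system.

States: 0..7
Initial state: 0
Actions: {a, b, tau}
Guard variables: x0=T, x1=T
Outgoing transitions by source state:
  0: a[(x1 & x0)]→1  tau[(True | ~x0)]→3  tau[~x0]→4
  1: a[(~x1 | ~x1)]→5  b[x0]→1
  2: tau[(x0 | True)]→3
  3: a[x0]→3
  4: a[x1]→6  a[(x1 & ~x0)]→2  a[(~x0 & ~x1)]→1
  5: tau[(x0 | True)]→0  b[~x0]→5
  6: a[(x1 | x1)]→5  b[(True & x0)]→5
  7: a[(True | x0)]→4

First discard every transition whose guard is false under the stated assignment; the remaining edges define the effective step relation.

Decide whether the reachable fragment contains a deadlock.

Reach set: {0,1,3}
  0: a→1  tau→3  [2 exit(s)]
  1: b→1  [1 exit(s)]
  3: a→3  [1 exit(s)]

Answer: DEADLOCK-FREE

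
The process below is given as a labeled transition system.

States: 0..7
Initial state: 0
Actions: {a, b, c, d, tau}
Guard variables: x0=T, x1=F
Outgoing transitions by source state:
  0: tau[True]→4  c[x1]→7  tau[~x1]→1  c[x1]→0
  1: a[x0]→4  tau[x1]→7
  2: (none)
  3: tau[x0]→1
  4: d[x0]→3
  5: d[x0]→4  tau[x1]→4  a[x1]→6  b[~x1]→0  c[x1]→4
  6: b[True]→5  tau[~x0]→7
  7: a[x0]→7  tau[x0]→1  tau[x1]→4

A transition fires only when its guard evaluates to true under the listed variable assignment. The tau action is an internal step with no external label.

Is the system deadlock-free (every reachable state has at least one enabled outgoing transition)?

Answer: DEADLOCK-FREE

Trace:
Reachable = {0,1,3,4}
  0: tau→1  tau→4  [2 out]
  1: a→4  [1 out]
  3: tau→1  [1 out]
  4: d→3  [1 out]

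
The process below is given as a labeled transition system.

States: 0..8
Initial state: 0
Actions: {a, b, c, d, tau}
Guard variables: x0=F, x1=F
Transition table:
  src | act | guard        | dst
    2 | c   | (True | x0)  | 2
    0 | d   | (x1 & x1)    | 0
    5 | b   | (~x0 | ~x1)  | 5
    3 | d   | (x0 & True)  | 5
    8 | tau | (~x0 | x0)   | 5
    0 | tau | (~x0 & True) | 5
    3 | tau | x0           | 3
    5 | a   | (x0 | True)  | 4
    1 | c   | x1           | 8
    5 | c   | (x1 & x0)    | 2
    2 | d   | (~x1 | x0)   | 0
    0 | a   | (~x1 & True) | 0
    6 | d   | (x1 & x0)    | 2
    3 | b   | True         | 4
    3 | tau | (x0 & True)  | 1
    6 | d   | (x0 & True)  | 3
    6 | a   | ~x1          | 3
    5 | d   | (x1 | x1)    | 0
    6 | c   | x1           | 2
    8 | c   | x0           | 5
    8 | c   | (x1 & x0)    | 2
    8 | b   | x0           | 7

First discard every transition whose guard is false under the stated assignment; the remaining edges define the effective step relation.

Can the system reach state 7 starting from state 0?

9 transition(s) survive guard evaluation.
Layer 0: {0}
Layer 1: {5}  now seen {0,5}
Layer 2: {4}  now seen {0,4,5}
Reach set: {0,4,5}

Answer: UNREACHABLE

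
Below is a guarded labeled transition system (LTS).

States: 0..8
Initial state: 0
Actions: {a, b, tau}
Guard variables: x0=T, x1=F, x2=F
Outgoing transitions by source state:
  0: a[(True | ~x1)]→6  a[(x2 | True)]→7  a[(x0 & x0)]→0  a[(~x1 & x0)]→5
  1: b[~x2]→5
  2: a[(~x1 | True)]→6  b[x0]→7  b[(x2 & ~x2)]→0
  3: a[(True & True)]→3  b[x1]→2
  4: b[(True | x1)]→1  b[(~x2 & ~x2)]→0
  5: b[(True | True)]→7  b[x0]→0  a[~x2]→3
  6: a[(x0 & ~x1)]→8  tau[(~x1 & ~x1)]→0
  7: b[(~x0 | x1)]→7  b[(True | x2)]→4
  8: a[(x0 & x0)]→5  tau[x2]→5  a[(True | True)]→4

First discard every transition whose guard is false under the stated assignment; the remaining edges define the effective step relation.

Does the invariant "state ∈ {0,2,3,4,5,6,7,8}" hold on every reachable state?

Answer: INVARIANT VIOLATED at state 1

Trace:
Safe = {0,2,3,4,5,6,7,8}
Reachable = {0,1,3,4,5,6,7,8}
  0: ok
  1: outside
  3: ok
  4: ok
  5: ok
  6: ok
  7: ok
  8: ok
counterexample path to 1: a·b·b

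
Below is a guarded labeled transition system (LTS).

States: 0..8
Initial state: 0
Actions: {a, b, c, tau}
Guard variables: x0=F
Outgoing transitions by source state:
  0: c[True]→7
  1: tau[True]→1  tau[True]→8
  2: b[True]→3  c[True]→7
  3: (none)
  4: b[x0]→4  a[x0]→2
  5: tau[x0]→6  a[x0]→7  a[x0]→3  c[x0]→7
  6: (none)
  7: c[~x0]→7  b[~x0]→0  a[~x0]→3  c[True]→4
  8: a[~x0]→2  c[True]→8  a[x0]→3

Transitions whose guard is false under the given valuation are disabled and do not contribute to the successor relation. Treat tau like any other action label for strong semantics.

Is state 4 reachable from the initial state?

Answer: REACHABLE

Trace:
Guard filter leaves 11 enabled edge(s).
depth 0: {0}
depth 1: {7}  total {0,7}
depth 2: {3,4}  total {0,3,4,7}
R = {0,3,4,7}
trace reaching 4: c·c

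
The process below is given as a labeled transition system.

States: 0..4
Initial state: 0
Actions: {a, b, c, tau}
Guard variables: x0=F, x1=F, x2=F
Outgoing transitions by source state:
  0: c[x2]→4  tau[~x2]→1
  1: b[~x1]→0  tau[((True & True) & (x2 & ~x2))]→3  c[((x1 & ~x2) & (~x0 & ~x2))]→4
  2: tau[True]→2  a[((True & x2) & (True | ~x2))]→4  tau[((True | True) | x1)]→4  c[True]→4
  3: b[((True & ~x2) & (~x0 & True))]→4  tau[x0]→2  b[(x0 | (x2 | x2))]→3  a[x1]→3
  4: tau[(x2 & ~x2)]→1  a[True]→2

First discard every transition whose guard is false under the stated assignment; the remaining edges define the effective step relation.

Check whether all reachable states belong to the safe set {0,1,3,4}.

Answer: INVARIANT HOLDS

Analysis:
Allowed set {0,1,3,4}
Reach set: {0,1}
  0: safe
  1: safe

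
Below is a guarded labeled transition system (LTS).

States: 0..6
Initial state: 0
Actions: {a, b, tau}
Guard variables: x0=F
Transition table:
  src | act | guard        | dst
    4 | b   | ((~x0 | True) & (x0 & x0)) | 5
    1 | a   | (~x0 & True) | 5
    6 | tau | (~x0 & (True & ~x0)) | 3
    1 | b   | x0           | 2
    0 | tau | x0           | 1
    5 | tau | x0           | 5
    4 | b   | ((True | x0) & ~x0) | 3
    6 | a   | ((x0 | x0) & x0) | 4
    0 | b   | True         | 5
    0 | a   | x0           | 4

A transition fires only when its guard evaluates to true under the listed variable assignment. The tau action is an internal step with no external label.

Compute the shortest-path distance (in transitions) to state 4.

Layered search for 4:
  depth 0: {0}
  depth 1: {5}
4 never appears.

Answer: UNREACHABLE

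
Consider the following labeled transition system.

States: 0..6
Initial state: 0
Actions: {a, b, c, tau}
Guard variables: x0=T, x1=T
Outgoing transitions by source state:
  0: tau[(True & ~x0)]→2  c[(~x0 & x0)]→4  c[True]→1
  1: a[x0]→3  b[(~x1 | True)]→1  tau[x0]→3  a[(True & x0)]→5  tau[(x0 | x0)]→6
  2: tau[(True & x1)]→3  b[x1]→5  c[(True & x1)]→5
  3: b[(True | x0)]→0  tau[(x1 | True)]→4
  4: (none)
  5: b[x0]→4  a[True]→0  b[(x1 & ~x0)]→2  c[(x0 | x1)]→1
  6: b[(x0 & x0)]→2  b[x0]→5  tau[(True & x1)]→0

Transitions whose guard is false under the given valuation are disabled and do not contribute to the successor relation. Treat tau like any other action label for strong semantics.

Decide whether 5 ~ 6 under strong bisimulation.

Bisimulation quotient by refinement:
  P[0] = {{0,1,2,3,4,5,6}}
  P[1] = {{0},{1},{2},{3,6},{4},{5}}
  P[2] = {{0},{1},{2},{3},{4},{5},{6}}
Fixed point at round 3; 7 class(es).
class of 5: {5}; class of 6: {6}

Answer: NOT BISIMILAR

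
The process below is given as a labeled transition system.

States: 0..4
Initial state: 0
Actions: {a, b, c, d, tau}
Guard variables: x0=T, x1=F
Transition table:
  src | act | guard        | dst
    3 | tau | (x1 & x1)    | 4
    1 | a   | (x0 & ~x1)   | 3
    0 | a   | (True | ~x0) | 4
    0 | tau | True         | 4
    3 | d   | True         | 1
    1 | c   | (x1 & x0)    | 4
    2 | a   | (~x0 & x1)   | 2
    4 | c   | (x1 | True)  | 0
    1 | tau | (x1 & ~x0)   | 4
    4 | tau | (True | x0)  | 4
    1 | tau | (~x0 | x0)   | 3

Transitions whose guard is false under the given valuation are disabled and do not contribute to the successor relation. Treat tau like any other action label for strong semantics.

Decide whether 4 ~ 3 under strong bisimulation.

Compute ~ classes (split until stable):
  round 0: {{0,1,2,3,4}}
  round 1: {{0,1},{2},{3},{4}}
  round 2: {{0},{1},{2},{3},{4}}
stable after 3 split(s): 5 block(s)
class of 4: {4}; class of 3: {3}

Answer: NOT BISIMILAR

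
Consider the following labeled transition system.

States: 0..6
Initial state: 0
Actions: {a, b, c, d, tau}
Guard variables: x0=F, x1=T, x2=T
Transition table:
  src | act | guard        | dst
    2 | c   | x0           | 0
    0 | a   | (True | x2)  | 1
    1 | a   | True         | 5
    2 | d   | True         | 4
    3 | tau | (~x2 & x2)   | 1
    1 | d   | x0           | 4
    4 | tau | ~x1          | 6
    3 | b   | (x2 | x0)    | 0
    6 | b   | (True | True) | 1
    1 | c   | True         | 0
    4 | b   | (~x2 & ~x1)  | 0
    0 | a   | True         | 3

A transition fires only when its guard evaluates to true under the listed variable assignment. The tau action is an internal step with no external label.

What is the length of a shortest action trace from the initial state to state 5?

Answer: 2

Analysis:
Breadth-first toward 5:
  L0 = {0}
  L1 = {1,3}
  L2 = {5}
first hit 5 at d=2 via a·a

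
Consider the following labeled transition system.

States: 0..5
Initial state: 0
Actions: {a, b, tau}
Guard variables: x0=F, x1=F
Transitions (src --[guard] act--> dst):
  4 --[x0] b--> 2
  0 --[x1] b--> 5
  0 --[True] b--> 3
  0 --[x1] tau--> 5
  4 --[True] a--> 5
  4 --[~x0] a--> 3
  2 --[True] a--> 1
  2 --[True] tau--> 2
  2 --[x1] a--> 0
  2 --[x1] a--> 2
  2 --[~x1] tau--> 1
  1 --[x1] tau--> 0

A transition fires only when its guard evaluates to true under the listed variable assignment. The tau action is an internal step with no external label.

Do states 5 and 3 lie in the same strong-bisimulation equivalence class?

Answer: BISIMILAR

Working:
Bisimulation quotient by refinement:
  P[0] = {{0,1,2,3,4,5}}
  P[1] = {{0},{1,3,5},{2},{4}}
4 equivalence class(es) (converged in 2)
[5]={1,3,5}  [3]={1,3,5}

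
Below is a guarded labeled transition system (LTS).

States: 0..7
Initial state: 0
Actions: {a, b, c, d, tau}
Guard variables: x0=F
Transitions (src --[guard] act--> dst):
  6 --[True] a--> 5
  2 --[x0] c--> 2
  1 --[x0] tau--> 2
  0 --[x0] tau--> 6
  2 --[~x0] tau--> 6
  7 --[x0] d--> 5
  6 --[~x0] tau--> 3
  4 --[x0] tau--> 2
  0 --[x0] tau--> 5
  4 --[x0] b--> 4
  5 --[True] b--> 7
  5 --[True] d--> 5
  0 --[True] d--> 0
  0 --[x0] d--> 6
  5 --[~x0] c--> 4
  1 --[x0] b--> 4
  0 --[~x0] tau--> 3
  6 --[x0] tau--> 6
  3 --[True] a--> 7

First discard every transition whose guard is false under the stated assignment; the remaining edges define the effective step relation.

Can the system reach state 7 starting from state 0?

Guard filter leaves 9 enabled edge(s).
L0 = {0}
L1 = {3}  total {0,3}
L2 = {7}  total {0,3,7}
R = {0,3,7}
witness 7: tau·a

Answer: REACHABLE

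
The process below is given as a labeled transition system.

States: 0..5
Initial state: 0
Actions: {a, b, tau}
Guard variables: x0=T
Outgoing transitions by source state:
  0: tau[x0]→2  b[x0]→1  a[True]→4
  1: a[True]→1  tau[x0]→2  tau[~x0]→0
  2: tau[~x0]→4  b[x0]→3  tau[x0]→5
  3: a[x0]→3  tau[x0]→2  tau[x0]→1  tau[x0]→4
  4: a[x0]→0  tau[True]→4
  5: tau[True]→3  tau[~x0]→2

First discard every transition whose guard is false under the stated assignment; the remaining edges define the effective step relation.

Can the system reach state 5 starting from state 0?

Answer: REACHABLE

Analysis:
14 transition(s) survive guard evaluation.
L0 = {0}
L1 = {1,2,4}  total {0,1,2,4}
L2 = {3,5}  total {0,1,2,3,4,5}
R = {0,1,2,3,4,5}
Path to 5: tau·tau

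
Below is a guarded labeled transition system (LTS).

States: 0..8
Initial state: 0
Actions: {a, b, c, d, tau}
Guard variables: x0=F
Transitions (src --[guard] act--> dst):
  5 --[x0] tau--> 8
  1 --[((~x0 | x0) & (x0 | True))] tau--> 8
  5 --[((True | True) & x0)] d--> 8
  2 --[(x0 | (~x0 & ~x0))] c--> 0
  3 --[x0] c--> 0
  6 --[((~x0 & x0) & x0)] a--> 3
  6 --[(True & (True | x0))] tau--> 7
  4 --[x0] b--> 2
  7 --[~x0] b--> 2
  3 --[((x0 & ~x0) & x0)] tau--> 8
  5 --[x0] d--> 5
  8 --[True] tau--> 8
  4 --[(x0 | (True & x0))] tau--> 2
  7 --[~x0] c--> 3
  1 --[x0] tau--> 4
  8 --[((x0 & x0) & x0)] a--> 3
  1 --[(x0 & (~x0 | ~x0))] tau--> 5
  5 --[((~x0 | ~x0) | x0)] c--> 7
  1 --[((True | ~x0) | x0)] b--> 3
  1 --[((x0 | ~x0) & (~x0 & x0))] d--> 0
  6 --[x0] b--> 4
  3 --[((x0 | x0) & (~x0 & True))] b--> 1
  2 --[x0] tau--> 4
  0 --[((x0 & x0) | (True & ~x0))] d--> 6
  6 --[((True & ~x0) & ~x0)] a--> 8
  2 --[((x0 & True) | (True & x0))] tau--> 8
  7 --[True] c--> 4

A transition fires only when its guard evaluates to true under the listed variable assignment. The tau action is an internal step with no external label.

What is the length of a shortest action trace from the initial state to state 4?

Answer: 3

Analysis:
Layered search for 4:
  L0 = {0}
  L1 = {6}
  L2 = {7,8}
  L3 = {2,3,4}
first hit 4 at d=3 via d·tau·c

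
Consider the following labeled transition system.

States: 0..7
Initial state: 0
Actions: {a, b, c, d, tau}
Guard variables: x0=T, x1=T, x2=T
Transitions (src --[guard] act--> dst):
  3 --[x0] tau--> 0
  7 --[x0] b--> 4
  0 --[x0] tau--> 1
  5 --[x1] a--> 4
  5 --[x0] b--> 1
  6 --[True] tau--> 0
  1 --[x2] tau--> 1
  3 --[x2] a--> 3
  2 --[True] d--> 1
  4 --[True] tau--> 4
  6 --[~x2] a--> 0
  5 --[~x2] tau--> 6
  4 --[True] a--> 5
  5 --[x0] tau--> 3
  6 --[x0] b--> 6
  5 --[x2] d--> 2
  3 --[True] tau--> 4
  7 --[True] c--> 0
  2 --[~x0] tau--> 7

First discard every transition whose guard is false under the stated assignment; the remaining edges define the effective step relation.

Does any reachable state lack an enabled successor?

Answer: DEADLOCK-FREE

Trace:
R = {0,1}
  0: tau→1  [1 out]
  1: tau→1  [1 out]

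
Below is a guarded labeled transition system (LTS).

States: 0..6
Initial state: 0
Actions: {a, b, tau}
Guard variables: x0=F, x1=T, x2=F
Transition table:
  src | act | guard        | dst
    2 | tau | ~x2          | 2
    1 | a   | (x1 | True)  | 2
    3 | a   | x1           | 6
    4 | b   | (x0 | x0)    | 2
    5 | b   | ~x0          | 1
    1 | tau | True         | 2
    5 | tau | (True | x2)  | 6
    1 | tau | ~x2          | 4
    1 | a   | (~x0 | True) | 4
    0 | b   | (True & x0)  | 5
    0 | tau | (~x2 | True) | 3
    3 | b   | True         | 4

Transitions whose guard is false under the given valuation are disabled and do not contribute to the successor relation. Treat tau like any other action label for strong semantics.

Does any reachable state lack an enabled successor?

Answer: DEADLOCK at state 4

Trace:
Reachable = {0,3,4,6}
  0: tau→3  [1 out]
  3: a→6  b→4  [2 out]
  4: ∅  [no exit]
  6: ∅  [no exit]
witness 4: tau·b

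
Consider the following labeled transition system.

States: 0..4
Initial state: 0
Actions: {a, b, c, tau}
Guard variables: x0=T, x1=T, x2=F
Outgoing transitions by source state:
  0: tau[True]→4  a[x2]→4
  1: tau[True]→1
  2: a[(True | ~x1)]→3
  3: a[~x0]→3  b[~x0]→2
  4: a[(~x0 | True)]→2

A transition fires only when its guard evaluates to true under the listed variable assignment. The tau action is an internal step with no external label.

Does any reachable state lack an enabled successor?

Answer: DEADLOCK at state 3

Working:
Reachable = {0,2,3,4}
  0: tau→4  [deg 1]
  2: a→3  [deg 1]
  3: ∅  [STUCK]
  4: a→2  [deg 1]
trace reaching 3: tau·a·a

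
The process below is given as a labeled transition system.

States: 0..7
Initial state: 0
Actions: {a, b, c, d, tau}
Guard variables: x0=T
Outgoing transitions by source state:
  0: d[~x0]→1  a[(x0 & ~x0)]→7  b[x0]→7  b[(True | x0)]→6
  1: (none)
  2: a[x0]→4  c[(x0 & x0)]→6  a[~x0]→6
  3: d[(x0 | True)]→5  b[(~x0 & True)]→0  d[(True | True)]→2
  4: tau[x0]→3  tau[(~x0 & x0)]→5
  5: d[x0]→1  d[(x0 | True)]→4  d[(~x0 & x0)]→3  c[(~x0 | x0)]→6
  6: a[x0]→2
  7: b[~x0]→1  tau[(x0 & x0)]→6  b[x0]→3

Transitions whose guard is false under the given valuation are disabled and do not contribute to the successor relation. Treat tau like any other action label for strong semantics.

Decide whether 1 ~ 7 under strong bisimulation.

Refine partition for ~:
  π0 = {{0,1,2,3,4,5,6,7}}
  π1 = {{0},{1},{2},{3},{4},{5},{6},{7}}
Fixed point at round 2; 8 class(es).
[1]={1}  [7]={7}

Answer: NOT BISIMILAR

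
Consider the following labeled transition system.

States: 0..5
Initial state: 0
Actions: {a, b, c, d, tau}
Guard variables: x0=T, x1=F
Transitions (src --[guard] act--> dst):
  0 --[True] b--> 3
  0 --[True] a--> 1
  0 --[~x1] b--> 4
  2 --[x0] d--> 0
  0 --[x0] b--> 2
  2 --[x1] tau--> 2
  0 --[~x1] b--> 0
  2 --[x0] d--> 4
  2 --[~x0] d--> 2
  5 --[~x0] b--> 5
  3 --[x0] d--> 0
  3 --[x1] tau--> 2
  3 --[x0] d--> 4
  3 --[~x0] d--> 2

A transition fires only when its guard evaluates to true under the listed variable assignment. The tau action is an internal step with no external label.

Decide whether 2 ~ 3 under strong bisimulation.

Answer: BISIMILAR

Trace:
Refine partition for ~:
  P[0] = {{0,1,2,3,4,5}}
  P[1] = {{0},{1,4,5},{2,3}}
3 equivalence class(es) (converged in 2)
class of 2: {2,3}; class of 3: {2,3}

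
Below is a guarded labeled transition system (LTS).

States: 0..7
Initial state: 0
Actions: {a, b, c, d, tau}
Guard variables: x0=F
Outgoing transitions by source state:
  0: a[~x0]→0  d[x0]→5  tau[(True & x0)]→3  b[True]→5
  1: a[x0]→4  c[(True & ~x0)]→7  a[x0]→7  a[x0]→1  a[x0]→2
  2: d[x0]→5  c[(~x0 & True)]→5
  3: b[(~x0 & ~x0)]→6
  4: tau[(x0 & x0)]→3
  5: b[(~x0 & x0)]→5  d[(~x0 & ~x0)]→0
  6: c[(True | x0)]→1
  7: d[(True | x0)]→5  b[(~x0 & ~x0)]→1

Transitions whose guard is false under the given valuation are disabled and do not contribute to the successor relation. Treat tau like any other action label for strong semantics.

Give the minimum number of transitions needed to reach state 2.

Answer: UNREACHABLE

Working:
Layered search for 2:
  L0 = {0}
  L1 = {5}
2 never appears.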